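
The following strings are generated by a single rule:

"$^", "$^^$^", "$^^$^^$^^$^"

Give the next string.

Each string is two copies of the previous one joined by '^'.
So the next term is two copies of $^^$^^$^^$^ with '^' between the halves.

$^^$^^$^^$^^$^^$^^$^^$^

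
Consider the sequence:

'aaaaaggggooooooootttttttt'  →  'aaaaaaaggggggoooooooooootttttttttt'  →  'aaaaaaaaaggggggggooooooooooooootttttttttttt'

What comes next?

aaaaaaaaaaaggggggggggoooooooooooooooootttttttttttttt

The n-th term is 2n-1 a's then 2n-2 g's then 3n-1 o's then 2n+2 t's, where the shown terms are n = 3, 4, 5.
At n = 6 the blocks have lengths 11, 10, 17, 14.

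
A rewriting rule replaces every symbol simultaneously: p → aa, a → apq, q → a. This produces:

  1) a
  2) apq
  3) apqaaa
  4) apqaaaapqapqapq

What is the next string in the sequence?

Replace each of the 15 characters of apqaaaapqapqapq in place — apq aa a apq apq apq apq aa a apq aa a apq aa a — and concatenate.

apqaaaapqapqapqapqaaaapqaaaapqaaa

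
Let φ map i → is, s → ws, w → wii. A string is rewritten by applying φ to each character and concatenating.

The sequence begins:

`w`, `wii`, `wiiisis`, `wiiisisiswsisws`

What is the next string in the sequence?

φ(wiiisisiswsisws) expands symbol-by-symbol to wii is is is ws is ws is ws wii ws is ws wii ws; joining the 15 pieces gives the next term.

wiiisisiswsiswsiswswiiwsiswswiiws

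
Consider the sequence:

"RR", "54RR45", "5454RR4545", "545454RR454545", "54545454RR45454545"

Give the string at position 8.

54545454545454RR45454545454545

Each term wraps the previous one in 54 on the left and 45 on the right.
From 54545454RR45454545, 3 further steps: 54545454RR45454545 → 5454545454RR4545454545 → 545454545454RR454545454545 → (answer).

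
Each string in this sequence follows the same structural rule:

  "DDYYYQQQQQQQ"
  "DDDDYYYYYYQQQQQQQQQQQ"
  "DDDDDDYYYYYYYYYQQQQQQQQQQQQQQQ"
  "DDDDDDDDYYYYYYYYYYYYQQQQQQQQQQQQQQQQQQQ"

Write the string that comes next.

DDDDDDDDDDYYYYYYYYYYYYYYYQQQQQQQQQQQQQQQQQQQQQQQ

The n-th term is 2n D's then 3n Y's then 4n+3 Q's (n = 1, 2, …).
Setting n = 5 gives 10, 15, 23 characters in each block.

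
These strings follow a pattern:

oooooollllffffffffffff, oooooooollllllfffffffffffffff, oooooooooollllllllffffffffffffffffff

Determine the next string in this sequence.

oooooooooooollllllllllfffffffffffffffffffff

Term n consists of 2n o's, followed by 2n-2 l's, followed by 3n+3 f's, where the shown terms are n = 3, 4, 5.
Setting n = 6 gives 12, 10, 21 characters in each block.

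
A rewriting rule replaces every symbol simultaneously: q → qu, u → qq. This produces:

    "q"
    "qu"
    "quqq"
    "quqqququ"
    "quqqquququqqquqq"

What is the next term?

Replace each of the 16 characters of quqqquququqqquqq in place — qu qq qu qu qu qq qu qq qu qq qu qu qu qq qu qu — and concatenate.

quqqquququqqquqqquqqquququqqququ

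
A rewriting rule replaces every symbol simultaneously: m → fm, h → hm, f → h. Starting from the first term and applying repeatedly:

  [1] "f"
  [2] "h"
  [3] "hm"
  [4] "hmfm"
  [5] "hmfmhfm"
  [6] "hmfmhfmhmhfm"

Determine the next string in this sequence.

Rewriting each symbol of hmfmhfmhmhfm: h→hm, m→fm, f→h, m→fm, h→hm, f→h, m→fm, h→hm, m→fm, h→hm, f→h, m→fm, which concatenates to hm fm h fm hm h fm hm fm hm h fm.

hmfmhfmhmhfmhmfmhmhfm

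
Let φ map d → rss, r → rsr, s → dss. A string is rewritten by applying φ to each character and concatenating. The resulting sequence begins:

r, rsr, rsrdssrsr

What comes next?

Apply φ to rsrdssrsr symbol by symbol: r→rsr, s→dss, r→rsr, d→rss, s→dss, s→dss, r→rsr, s→dss, r→rsr; joined: rsr dss rsr rss dss dss rsr dss rsr.

rsrdssrsrrssdssdssrsrdssrsr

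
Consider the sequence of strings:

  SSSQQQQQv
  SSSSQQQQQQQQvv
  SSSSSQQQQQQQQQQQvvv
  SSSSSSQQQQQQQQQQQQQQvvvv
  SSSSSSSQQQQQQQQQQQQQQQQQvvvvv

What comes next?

SSSSSSSSQQQQQQQQQQQQQQQQQQQQvvvvvv

Each string has the form S^{n+1} Q^{3n-1} v^{n-1}, where the shown terms are n = 2, 3, 4, 5, 6.
Setting n = 7 gives 8, 20, 6 characters in each block.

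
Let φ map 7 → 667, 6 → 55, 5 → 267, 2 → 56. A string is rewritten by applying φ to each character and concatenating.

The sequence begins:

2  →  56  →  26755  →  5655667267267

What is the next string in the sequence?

Rewriting the 13 symbols of 5655667267267 one by one yields 267 55 267 267 55 55 667 56 55 667 56 55 667; concatenated:

26755267267555566756556675655667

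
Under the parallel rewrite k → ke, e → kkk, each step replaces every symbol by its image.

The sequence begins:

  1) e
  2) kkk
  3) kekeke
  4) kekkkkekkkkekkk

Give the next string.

φ(kekkkkekkkkekkk) expands symbol-by-symbol to ke kkk ke ke ke ke kkk ke ke ke ke kkk ke ke ke; joining the 15 pieces gives the next term.

kekkkkekekekekkkkekekekekkkkekeke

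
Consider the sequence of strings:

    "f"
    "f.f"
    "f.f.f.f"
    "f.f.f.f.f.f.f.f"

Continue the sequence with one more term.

Every step duplicates the string with '.' between the halves.
Doubling f.f.f.f.f.f.f.f with '.' between the halves:

f.f.f.f.f.f.f.f.f.f.f.f.f.f.f.f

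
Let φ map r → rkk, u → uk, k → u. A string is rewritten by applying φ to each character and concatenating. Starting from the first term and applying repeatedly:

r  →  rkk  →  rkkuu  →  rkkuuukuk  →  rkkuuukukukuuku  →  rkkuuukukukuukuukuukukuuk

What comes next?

Rewriting the 25 symbols of rkkuuukukukuukuukuukukuuk one by one yields rkk u u uk uk uk u uk u uk u uk uk u uk uk u uk uk u uk u uk uk u; concatenated:

rkkuuukukukuukuukuukukuukukuukukuukuukuku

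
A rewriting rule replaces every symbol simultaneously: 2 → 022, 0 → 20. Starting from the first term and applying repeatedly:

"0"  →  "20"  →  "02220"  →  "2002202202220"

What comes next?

φ(2002202202220) expands symbol-by-symbol to 022 20 20 022 022 20 022 022 20 022 022 022 20; joining the 13 pieces gives the next term.

0222020022022200220222002202202220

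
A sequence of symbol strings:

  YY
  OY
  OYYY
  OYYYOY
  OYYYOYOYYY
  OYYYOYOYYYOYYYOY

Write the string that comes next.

Each term (from the third on) is the previous term followed by the one before it: term 3 = OY·YY = OYYY.
So term 7 is OYYYOYOYYYOYYYOY·OYYYOYOYYY.

OYYYOYOYYYOYYYOYOYYYOYOYYY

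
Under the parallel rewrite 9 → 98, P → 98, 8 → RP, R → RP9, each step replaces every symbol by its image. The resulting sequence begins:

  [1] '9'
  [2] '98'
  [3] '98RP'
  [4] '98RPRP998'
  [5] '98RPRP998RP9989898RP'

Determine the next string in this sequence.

98RPRP998RP9989898RPRP9989898RP98RP98RPRP998

Applying the rule to each of the 20 symbols of 98RPRP998RP9989898RP gives the pieces 98 RP RP9 98 RP9 98 98 98 RP RP9 98 98 98 RP 98 RP 98 RP RP9 98, which concatenate to the answer.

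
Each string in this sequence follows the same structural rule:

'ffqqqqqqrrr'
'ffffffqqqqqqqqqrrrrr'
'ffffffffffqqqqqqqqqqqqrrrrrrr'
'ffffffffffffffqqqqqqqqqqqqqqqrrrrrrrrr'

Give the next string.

Term n consists of 4n-2 f's, followed by 3n+3 q's, followed by 2n+1 r's (n = 1, 2, …).
Setting n = 5 gives 18, 18, 11 characters in each block.

ffffffffffffffffffqqqqqqqqqqqqqqqqqqrrrrrrrrrrr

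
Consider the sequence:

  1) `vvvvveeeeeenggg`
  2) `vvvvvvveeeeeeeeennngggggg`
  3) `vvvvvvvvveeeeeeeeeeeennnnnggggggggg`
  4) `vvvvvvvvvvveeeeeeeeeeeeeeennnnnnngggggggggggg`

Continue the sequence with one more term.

Each string has the form v^{2n+3} e^{3n+3} n^{2n-1} g^{3n} (n = 1, 2, …).
For the next term, n = 5, so the run lengths are 13, 18, 9, 15.

vvvvvvvvvvvvveeeeeeeeeeeeeeeeeennnnnnnnnggggggggggggggg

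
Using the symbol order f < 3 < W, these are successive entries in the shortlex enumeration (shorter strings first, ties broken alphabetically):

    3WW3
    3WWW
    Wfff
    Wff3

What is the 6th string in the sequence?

Wf3f

Advancing 2 positions from Wff3 through Wff3 → WffW reaches term 6.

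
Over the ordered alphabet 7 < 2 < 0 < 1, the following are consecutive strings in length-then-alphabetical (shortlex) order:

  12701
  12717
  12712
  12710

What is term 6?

Stepping forward 2 times from 12710: 12710 → 12711, then the target.

12277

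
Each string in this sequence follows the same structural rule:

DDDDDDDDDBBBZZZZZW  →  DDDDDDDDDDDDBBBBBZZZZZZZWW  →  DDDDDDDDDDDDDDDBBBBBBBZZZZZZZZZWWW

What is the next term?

DDDDDDDDDDDDDDDDDDBBBBBBBBBZZZZZZZZZZZWWWW

Each string has the form D^{3n+3} B^{2n-1} Z^{2n+1} W^{n-1}, where the shown terms are n = 2, 3, 4.
At n = 5 the blocks have lengths 18, 9, 11, 4.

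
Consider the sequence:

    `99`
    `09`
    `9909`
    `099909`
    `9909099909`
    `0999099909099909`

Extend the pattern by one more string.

This is a Fibonacci-style word recurrence s(k) = s(k−2)·s(k−1): e.g. 99·09 = 9909.
The next term joins 9909099909 and 0999099909099909.

99090999090999099909099909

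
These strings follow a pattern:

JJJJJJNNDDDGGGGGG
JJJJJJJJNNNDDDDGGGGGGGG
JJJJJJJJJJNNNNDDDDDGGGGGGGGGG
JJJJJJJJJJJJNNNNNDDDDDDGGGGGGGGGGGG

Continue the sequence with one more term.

JJJJJJJJJJJJJJNNNNNNDDDDDDDGGGGGGGGGGGGGG

Each string has the form J^{2n+2} N^{n} D^{n+1} G^{2n+2}, where the shown terms are n = 2, 3, 4, 5.
At n = 6 the blocks have lengths 14, 6, 7, 14.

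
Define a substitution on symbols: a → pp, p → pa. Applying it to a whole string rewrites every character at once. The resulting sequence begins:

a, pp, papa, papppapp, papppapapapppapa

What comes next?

Rewriting the 16 symbols of papppapapapppapa one by one yields pa pp pa pa pa pp pa pp pa pp pa pa pa pp pa pp; concatenated:

papppapapapppapppapppapapapppapp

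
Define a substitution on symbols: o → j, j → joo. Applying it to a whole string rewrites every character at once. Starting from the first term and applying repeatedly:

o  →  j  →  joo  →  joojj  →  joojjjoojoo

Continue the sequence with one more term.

joojjjoojoojoojjjoojj

Rewriting each symbol of joojjjoojoo: j→joo, o→j, o→j, j→joo, j→joo, j→joo, o→j, o→j, j→joo, o→j, o→j, which concatenates to joo j j joo joo joo j j joo j j.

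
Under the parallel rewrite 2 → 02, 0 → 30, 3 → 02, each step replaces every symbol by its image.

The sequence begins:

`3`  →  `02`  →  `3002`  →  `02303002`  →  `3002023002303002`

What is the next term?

Rewriting the 16 symbols of 3002023002303002 one by one yields 02 30 30 02 30 02 02 30 30 02 02 30 02 30 30 02; concatenated:

02303002300202303002023002303002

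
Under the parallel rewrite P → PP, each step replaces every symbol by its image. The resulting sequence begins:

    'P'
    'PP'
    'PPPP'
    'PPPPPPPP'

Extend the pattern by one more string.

Apply φ to PPPPPPPP symbol by symbol: P→PP, P→PP, P→PP, P→PP, P→PP, P→PP, P→PP, P→PP; joined: PP PP PP PP PP PP PP PP.

PPPPPPPPPPPPPPPP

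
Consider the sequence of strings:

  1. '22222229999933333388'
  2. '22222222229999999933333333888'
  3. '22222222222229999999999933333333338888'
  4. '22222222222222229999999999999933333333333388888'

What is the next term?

22222222222222222229999999999999999933333333333333888888

Reading off run lengths: 2 runs 7, 10, 13, 16; 9 runs 5, 8, 11, 14; 3 runs 6, 8, 10, 12; 8 runs 2, 3, 4, 5 — each is linear in n, where the shown terms are n = 2, 3, 4, 5.
At n = 6 the blocks have lengths 19, 17, 14, 6.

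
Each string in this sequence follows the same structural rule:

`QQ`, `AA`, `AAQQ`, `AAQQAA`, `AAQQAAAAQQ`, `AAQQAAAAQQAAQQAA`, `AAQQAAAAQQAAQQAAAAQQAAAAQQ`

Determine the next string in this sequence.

This is a Fibonacci-style word recurrence s(k) = s(k−1)·s(k−2): e.g. AA·QQ = AAQQ.
So term 8 is AAQQAAAAQQAAQQAAAAQQAAAAQQ·AAQQAAAAQQAAQQAA.

AAQQAAAAQQAAQQAAAAQQAAAAQQAAQQAAAAQQAAQQAA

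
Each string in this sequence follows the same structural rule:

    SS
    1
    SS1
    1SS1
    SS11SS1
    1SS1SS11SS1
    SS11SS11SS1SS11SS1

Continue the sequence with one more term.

This is a Fibonacci-style word recurrence s(k) = s(k−2)·s(k−1): e.g. SS·1 = SS1.
The next term joins 1SS1SS11SS1 and SS11SS11SS1SS11SS1.

1SS1SS11SS1SS11SS11SS1SS11SS1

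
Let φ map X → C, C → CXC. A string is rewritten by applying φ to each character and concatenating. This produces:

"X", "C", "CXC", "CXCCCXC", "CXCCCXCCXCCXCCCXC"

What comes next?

Applying the rule to each of the 17 symbols of CXCCCXCCXCCXCCCXC gives the pieces CXC C CXC CXC CXC C CXC CXC C CXC CXC C CXC CXC CXC C CXC, which concatenate to the answer.

CXCCCXCCXCCXCCCXCCXCCCXCCXCCCXCCXCCXCCCXC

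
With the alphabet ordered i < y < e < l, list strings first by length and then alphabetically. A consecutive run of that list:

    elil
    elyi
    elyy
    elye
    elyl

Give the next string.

elei

Find the rightmost character of elyl below l, bump it to the next letter, and reset everything to its right to i.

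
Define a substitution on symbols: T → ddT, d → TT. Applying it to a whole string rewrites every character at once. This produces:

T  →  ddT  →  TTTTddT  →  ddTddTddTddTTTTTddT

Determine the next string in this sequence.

TTTTddTTTTTddTTTTTddTTTTTddTddTddTddTddTTTTTddT

Applying the rule to each of the 19 symbols of ddTddTddTddTTTTTddT gives the pieces TT TT ddT TT TT ddT TT TT ddT TT TT ddT ddT ddT ddT ddT TT TT ddT, which concatenate to the answer.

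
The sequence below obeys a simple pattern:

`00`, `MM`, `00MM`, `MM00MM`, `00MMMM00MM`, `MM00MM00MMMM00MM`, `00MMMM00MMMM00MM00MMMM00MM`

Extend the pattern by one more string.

From term 3 onward, concatenate the second-to-last term with the last: 00·MM = 00MM, MM·00MM = MM00MM, …
So term 8 is MM00MM00MMMM00MM·00MMMM00MMMM00MM00MMMM00MM.

MM00MM00MMMM00MM00MMMM00MMMM00MM00MMMM00MM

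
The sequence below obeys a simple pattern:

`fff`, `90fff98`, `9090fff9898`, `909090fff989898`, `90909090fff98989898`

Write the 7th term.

909090909090fff989898989898

Each term wraps the previous one in 90 on the left and 98 on the right.
From 90909090fff98989898, 2 further steps: 90909090fff98989898 → 9090909090fff9898989898 → (answer).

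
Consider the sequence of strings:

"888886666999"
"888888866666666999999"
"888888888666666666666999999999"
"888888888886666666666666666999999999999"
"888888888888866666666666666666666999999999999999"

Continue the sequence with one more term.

Each string has the form 8^{2n+3} 6^{4n} 9^{3n} (n = 1, 2, …).
Setting n = 6 gives 15, 24, 18 characters in each block.

888888888888888666666666666666666666666999999999999999999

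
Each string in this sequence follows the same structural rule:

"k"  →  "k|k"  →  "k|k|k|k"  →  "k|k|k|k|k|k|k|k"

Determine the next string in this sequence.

s(k+1) = s(k)·|·s(k) — each term doubles the last with '|' between the halves.
Doubling k|k|k|k|k|k|k|k with '|' between the halves:

k|k|k|k|k|k|k|k|k|k|k|k|k|k|k|k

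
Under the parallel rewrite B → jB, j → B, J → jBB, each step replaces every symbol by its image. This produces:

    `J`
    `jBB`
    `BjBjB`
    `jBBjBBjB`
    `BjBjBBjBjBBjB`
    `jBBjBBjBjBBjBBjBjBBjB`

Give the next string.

Rewriting the 21 symbols of jBBjBBjBjBBjBBjBjBBjB one by one yields B jB jB B jB jB B jB B jB jB B jB jB B jB B jB jB B jB; concatenated:

BjBjBBjBjBBjBBjBjBBjBjBBjBBjBjBBjB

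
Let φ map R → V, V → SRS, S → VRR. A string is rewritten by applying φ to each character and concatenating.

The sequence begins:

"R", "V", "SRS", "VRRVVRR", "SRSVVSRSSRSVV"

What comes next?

Applying the rule to each of the 13 symbols of SRSVVSRSSRSVV gives the pieces VRR V VRR SRS SRS VRR V VRR VRR V VRR SRS SRS, which concatenate to the answer.

VRRVVRRSRSSRSVRRVVRRVRRVVRRSRSSRS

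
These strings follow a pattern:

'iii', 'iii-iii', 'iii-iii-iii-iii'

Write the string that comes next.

iii-iii-iii-iii-iii-iii-iii-iii

Each string is two copies of the previous one joined by '-'.
So the next term is two copies of iii-iii-iii-iii with '-' between the halves.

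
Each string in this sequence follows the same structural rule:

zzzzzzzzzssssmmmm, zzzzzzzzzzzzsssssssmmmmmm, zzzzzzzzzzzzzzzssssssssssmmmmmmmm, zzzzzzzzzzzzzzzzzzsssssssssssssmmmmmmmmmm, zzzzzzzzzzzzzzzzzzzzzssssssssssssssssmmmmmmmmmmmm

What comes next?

zzzzzzzzzzzzzzzzzzzzzzzzsssssssssssssssssssmmmmmmmmmmmmmm

Each string has the form z^{3n+3} s^{3n-2} m^{2n}, where the shown terms are n = 2, 3, 4, 5, 6.
Setting n = 7 gives 24, 19, 14 characters in each block.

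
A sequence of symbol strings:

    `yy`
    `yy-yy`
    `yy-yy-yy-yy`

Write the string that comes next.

Every step duplicates the string with '-' between the halves.
So the next term is two copies of yy-yy-yy-yy with '-' between the halves.

yy-yy-yy-yy-yy-yy-yy-yy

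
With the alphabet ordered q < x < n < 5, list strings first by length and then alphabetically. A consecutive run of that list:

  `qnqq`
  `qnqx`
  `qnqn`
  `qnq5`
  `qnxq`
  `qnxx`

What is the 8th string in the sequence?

qnx5

Continuing the enumeration 2 steps past qnxx: qnxx → qnxn → (answer).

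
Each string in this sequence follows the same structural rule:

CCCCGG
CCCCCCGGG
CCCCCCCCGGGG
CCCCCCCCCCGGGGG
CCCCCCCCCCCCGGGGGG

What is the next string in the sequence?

CCCCCCCCCCCCCCGGGGGGG

Each string has the form C^{2n} G^{n}, where the shown terms are n = 2, 3, 4, 5, 6.
At n = 7 the blocks have lengths 14, 7.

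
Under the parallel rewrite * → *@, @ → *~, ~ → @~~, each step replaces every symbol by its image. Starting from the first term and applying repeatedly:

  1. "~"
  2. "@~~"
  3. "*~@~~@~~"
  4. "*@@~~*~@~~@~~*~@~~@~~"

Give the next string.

Applying the rule to each of the 21 symbols of *@@~~*~@~~@~~*~@~~@~~ gives the pieces *@ *~ *~ @~~ @~~ *@ @~~ *~ @~~ @~~ *~ @~~ @~~ *@ @~~ *~ @~~ @~~ *~ @~~ @~~, which concatenate to the answer.

*@*~*~@~~@~~*@@~~*~@~~@~~*~@~~@~~*@@~~*~@~~@~~*~@~~@~~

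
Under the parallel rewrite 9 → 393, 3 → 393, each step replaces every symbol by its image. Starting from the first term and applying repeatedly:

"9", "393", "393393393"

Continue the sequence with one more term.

393393393393393393393393393

Apply φ to 393393393 symbol by symbol: 3→393, 9→393, 3→393, 3→393, 9→393, 3→393, 3→393, 9→393, 3→393; joined: 393 393 393 393 393 393 393 393 393.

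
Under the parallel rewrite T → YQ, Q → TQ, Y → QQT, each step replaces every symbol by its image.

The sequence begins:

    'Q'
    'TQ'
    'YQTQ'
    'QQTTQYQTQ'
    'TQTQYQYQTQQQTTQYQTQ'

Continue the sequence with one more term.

YQTQYQTQQQTTQQQTTQYQTQTQTQYQYQTQQQTTQYQTQ

φ(TQTQYQYQTQQQTTQYQTQ) expands symbol-by-symbol to YQ TQ YQ TQ QQT TQ QQT TQ YQ TQ TQ TQ YQ YQ TQ QQT TQ YQ TQ; joining the 19 pieces gives the next term.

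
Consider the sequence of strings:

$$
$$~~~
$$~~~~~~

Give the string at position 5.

$$~~~~~~~~~~~~

Every step adds ~~~ to the end: s(k+1) = s(k)·~~~.
From $$~~~~~~, 2 further steps: $$~~~~~~ → $$~~~~~~~~~ → (answer).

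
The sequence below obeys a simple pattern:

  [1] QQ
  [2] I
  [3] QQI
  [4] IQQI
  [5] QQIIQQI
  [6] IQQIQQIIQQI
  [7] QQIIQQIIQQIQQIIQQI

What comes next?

Each term (from the third on) is the two preceding terms concatenated in order: term 3 = QQ·I = QQI.
So term 8 is IQQIQQIIQQI·QQIIQQIIQQIQQIIQQI.

IQQIQQIIQQIQQIIQQIIQQIQQIIQQI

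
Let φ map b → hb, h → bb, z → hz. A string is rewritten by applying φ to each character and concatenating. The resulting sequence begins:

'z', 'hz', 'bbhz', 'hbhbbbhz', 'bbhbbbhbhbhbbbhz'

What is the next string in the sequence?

Applying the rule to each of the 16 symbols of bbhbbbhbhbhbbbhz gives the pieces hb hb bb hb hb hb bb hb bb hb bb hb hb hb bb hz, which concatenate to the answer.

hbhbbbhbhbhbbbhbbbhbbbhbhbhbbbhz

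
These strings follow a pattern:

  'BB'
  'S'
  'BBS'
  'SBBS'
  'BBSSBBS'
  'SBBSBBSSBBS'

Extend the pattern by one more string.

BBSSBBSSBBSBBSSBBS

From term 3 onward, concatenate the second-to-last term with the last: BB·S = BBS, S·BBS = SBBS, …
Continuing: BBSSBBS · SBBSBBSSBBS gives term 7.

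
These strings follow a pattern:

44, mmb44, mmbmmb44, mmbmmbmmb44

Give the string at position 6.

Each term is the previous one with mmb prepended.
From mmbmmbmmb44, 2 further steps: mmbmmbmmb44 → mmbmmbmmbmmb44 → (answer).

mmbmmbmmbmmbmmb44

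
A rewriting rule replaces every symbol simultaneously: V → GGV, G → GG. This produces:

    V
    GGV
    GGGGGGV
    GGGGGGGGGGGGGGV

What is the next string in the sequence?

φ(GGGGGGGGGGGGGGV) expands symbol-by-symbol to GG GG GG GG GG GG GG GG GG GG GG GG GG GG GGV; joining the 15 pieces gives the next term.

GGGGGGGGGGGGGGGGGGGGGGGGGGGGGGV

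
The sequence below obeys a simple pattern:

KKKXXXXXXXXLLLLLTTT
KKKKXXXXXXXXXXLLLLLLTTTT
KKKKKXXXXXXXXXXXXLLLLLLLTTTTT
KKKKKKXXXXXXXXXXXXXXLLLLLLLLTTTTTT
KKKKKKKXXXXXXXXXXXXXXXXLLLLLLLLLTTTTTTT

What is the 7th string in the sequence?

Term n consists of n K's, followed by 2n+2 X's, followed by n+2 L's, followed by n T's, where the shown terms are n = 3, 4, 5, 6, 7.
For term 7, n = 9, so the run lengths are 9, 20, 11, 9.

KKKKKKKKKXXXXXXXXXXXXXXXXXXXXLLLLLLLLLLLTTTTTTTTT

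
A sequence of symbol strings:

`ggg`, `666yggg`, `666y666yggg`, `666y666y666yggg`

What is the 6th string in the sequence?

Each term is the previous one with 666y prepended.
From 666y666y666yggg, 2 further steps: 666y666y666yggg → 666y666y666y666yggg → (answer).

666y666y666y666y666yggg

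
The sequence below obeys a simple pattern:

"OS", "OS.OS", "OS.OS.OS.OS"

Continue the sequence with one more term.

Each string is two copies of the previous one joined by '.'.
One more doubling of OS.OS.OS.OS gives the answer.

OS.OS.OS.OS.OS.OS.OS.OS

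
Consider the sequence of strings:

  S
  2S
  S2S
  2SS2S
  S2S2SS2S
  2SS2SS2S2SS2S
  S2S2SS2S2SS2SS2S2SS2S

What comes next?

2SS2SS2S2SS2SS2S2SS2S2SS2SS2S2SS2S

From term 3 onward, concatenate the second-to-last term with the last: S·2S = S2S, 2S·S2S = 2SS2S, …
The next term joins 2SS2SS2S2SS2S and S2S2SS2S2SS2SS2S2SS2S.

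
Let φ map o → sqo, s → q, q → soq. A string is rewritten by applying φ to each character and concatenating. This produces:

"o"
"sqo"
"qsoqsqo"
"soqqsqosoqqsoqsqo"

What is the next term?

φ(soqqsqosoqqsoqsqo) expands symbol-by-symbol to q sqo soq soq q soq sqo q sqo soq soq q sqo soq q soq sqo; joining the 17 pieces gives the next term.

qsqosoqsoqqsoqsqoqsqosoqsoqqsqosoqqsoqsqo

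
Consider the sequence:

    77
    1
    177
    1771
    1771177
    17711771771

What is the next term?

177117717711771177

From term 3 onward, concatenate the last term with the second-to-last: 1·77 = 177, 177·1 = 1771, …
So term 7 is 17711771771·1771177.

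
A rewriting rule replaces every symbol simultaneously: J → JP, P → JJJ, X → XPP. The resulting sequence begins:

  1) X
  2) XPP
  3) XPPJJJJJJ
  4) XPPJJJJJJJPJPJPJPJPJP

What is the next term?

XPPJJJJJJJPJPJPJPJPJPJPJJJJPJJJJPJJJJPJJJJPJJJJPJJJ

φ(XPPJJJJJJJPJPJPJPJPJP) expands symbol-by-symbol to XPP JJJ JJJ JP JP JP JP JP JP JP JJJ JP JJJ JP JJJ JP JJJ JP JJJ JP JJJ; joining the 21 pieces gives the next term.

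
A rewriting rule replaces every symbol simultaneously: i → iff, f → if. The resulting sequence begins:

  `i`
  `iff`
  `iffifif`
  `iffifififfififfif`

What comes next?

Applying the rule to each of the 17 symbols of iffifififfififfif gives the pieces iff if if iff if iff if iff if if iff if iff if if iff if, which concatenate to the answer.

iffifififfififfififfifififfififfifififfif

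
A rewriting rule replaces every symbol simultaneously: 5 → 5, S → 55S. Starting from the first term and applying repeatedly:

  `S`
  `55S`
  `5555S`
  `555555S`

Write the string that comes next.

55555555S

Apply φ to 555555S symbol by symbol: 5→5, 5→5, 5→5, 5→5, 5→5, 5→5, S→55S; joined: 5 5 5 5 5 5 55S.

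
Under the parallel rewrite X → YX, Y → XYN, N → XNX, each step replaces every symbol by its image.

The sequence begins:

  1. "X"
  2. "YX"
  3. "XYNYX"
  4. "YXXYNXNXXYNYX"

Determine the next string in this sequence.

Rewriting the 13 symbols of YXXYNXNXXYNYX one by one yields XYN YX YX XYN XNX YX XNX YX YX XYN XNX XYN YX; concatenated:

XYNYXYXXYNXNXYXXNXYXYXXYNXNXXYNYX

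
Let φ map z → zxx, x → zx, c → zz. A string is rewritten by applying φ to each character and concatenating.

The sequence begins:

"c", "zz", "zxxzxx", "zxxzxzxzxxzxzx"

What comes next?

zxxzxzxzxxzxzxxzxzxxzxzxzxxzxzxxzx

φ(zxxzxzxzxxzxzx) expands symbol-by-symbol to zxx zx zx zxx zx zxx zx zxx zx zx zxx zx zxx zx; joining the 14 pieces gives the next term.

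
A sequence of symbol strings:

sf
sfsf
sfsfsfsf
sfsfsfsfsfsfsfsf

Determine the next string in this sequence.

Every step duplicates the string.
One more doubling of sfsfsfsfsfsfsfsf gives the answer.

sfsfsfsfsfsfsfsfsfsfsfsfsfsfsfsf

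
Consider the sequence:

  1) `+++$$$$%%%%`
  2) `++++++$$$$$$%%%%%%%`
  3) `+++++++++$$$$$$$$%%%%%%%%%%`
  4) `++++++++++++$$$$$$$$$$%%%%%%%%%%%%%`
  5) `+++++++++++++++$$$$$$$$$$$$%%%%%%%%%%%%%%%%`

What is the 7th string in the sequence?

The n-th term is 3n +'s then 2n+2 $'s then 3n+1 %'s (n = 1, 2, …).
For term 7, n = 7, so the run lengths are 21, 16, 22.

+++++++++++++++++++++$$$$$$$$$$$$$$$$%%%%%%%%%%%%%%%%%%%%%%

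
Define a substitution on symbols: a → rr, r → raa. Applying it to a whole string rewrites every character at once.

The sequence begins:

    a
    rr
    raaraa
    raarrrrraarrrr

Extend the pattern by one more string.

φ(raarrrrraarrrr) expands symbol-by-symbol to raa rr rr raa raa raa raa raa rr rr raa raa raa raa; joining the 14 pieces gives the next term.

raarrrrraaraaraaraaraarrrrraaraaraaraa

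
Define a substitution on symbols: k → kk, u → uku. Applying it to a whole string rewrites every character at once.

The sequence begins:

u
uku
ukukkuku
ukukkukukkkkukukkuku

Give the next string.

Rewriting the 20 symbols of ukukkukukkkkukukkuku one by one yields uku kk uku kk kk uku kk uku kk kk kk kk uku kk uku kk kk uku kk uku; concatenated:

ukukkukukkkkukukkukukkkkkkkkukukkukukkkkukukkuku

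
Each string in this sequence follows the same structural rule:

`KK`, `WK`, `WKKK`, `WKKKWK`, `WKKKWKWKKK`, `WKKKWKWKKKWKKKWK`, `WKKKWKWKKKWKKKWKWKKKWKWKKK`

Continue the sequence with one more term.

From term 3 onward, concatenate the last term with the second-to-last: WK·KK = WKKK, WKKK·WK = WKKKWK, …
Continuing: WKKKWKWKKKWKKKWKWKKKWKWKKK · WKKKWKWKKKWKKKWK gives term 8.

WKKKWKWKKKWKKKWKWKKKWKWKKKWKKKWKWKKKWKKKWK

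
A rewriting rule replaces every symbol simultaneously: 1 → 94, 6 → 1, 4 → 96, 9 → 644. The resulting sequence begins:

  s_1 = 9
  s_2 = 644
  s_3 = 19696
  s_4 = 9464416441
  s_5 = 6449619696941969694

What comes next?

Replace each of the 19 characters of 6449619696941969694 in place — 1 96 96 644 1 94 644 1 644 1 644 96 94 644 1 644 1 644 96 — and concatenate.

196966441946441644164496946441644164496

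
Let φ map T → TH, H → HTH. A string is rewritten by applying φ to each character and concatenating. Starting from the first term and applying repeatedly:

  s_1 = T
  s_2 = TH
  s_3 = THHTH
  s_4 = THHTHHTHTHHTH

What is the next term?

THHTHHTHTHHTHHTHTHHTHTHHTHHTHTHHTH

φ(THHTHHTHTHHTH) expands symbol-by-symbol to TH HTH HTH TH HTH HTH TH HTH TH HTH HTH TH HTH; joining the 13 pieces gives the next term.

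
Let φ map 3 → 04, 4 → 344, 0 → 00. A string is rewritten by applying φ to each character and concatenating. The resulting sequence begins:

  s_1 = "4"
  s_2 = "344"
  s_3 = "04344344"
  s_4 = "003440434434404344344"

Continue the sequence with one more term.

000004344344003440434434404344344003440434434404344344

φ(003440434434404344344) expands symbol-by-symbol to 00 00 04 344 344 00 344 04 344 344 04 344 344 00 344 04 344 344 04 344 344; joining the 21 pieces gives the next term.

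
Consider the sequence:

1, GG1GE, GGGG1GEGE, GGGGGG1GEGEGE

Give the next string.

Each term wraps the previous one in GG on the left and GE on the right.
Applying this once more to GGGGGG1GEGEGE:

GGGGGGGG1GEGEGEGE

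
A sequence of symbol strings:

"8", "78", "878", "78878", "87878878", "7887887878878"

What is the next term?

Each term (from the third on) is the two preceding terms concatenated in order: term 3 = 8·78 = 878.
So term 7 is 87878878·7887887878878.

878788787887887878878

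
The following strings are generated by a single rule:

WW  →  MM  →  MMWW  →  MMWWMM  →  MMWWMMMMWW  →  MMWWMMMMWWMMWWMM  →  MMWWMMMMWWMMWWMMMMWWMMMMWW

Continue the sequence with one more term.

This is a Fibonacci-style word recurrence s(k) = s(k−1)·s(k−2): e.g. MM·WW = MMWW.
Continuing: MMWWMMMMWWMMWWMMMMWWMMMMWW · MMWWMMMMWWMMWWMM gives term 8.

MMWWMMMMWWMMWWMMMMWWMMMMWWMMWWMMMMWWMMWWMM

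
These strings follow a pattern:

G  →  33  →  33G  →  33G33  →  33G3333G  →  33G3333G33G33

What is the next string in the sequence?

33G3333G33G3333G3333G

From term 3 onward, concatenate the last term with the second-to-last: 33·G = 33G, 33G·33 = 33G33, …
So term 7 is 33G3333G33G33·33G3333G.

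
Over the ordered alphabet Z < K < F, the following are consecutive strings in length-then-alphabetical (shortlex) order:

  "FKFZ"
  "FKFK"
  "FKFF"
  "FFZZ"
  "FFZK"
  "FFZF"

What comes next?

The successor of FFZF increments the rightmost position that isn't already F and resets every position after it to Z.

FFKZ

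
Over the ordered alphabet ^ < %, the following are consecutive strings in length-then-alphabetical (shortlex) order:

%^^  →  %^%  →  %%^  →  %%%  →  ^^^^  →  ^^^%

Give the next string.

^^%^

Treat ^^^% as a base-2 numeral over the given alphabet and add one, carrying through any trailing %'s.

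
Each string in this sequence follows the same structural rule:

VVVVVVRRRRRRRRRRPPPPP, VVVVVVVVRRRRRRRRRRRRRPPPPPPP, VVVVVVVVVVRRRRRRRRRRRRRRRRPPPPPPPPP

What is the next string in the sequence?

Reading off run lengths: V runs 6, 8, 10; R runs 10, 13, 16; P runs 5, 7, 9 — each is linear in n, where the shown terms are n = 3, 4, 5.
Setting n = 6 gives 12, 19, 11 characters in each block.

VVVVVVVVVVVVRRRRRRRRRRRRRRRRRRRPPPPPPPPPPP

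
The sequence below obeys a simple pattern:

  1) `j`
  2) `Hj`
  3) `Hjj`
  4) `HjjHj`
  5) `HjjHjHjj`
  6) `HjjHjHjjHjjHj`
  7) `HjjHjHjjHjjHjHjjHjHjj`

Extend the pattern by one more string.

From term 3 onward, concatenate the last term with the second-to-last: Hj·j = Hjj, Hjj·Hj = HjjHj, …
The next term joins HjjHjHjjHjjHjHjjHjHjj and HjjHjHjjHjjHj.

HjjHjHjjHjjHjHjjHjHjjHjjHjHjjHjjHj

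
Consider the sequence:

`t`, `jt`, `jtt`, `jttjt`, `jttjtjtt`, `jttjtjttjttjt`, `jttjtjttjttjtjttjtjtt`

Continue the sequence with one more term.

jttjtjttjttjtjttjtjttjttjtjttjttjt

This is a Fibonacci-style word recurrence s(k) = s(k−1)·s(k−2): e.g. jt·t = jtt.
So term 8 is jttjtjttjttjtjttjtjtt·jttjtjttjttjt.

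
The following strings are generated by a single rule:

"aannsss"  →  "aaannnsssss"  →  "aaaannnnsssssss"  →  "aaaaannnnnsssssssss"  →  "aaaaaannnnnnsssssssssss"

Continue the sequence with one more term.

aaaaaaannnnnnnsssssssssssss

The n-th term is n a's then n n's then 2n-1 s's, where the shown terms are n = 2, 3, 4, 5, 6.
Setting n = 7 gives 7, 7, 13 characters in each block.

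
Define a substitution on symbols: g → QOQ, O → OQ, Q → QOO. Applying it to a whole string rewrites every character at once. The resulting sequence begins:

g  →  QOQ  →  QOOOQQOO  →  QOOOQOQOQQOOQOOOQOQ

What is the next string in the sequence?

Applying the rule to each of the 19 symbols of QOOOQOQOQQOOQOOOQOQ gives the pieces QOO OQ OQ OQ QOO OQ QOO OQ QOO QOO OQ OQ QOO OQ OQ OQ QOO OQ QOO, which concatenate to the answer.

QOOOQOQOQQOOOQQOOOQQOOQOOOQOQQOOOQOQOQQOOOQQOO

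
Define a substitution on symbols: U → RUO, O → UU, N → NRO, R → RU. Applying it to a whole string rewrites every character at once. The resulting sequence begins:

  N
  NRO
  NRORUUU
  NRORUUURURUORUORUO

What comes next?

Rewriting the 18 symbols of NRORUUURURUORUORUO one by one yields NRO RU UU RU RUO RUO RUO RU RUO RU RUO UU RU RUO UU RU RUO UU; concatenated:

NRORUUURURUORUORUORURUORURUOUURURUOUURURUOUU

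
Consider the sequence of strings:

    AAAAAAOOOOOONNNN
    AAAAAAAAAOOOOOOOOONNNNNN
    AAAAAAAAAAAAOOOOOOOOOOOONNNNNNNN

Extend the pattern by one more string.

AAAAAAAAAAAAAAAOOOOOOOOOOOOOOONNNNNNNNNN

Reading off run lengths: A runs 6, 9, 12; O runs 6, 9, 12; N runs 4, 6, 8 — each is linear in n, where the shown terms are n = 2, 3, 4.
At n = 5 the blocks have lengths 15, 15, 10.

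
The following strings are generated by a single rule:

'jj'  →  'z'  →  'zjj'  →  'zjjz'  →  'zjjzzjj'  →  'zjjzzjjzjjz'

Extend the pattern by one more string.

Each term (from the third on) is the previous term followed by the one before it: term 3 = z·jj = zjj.
So term 7 is zjjzzjjzjjz·zjjzzjj.

zjjzzjjzjjzzjjzzjj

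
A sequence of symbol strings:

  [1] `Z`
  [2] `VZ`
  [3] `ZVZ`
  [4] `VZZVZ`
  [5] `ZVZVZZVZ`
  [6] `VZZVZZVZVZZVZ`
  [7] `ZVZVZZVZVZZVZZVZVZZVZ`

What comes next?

From term 3 onward, concatenate the second-to-last term with the last: Z·VZ = ZVZ, VZ·ZVZ = VZZVZ, …
The next term joins VZZVZZVZVZZVZ and ZVZVZZVZVZZVZZVZVZZVZ.

VZZVZZVZVZZVZZVZVZZVZVZZVZZVZVZZVZ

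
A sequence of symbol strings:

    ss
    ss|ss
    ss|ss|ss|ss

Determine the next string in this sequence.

Every step duplicates the string with '|' between the halves.
So the next term is two copies of ss|ss|ss|ss with '|' between the halves.

ss|ss|ss|ss|ss|ss|ss|ss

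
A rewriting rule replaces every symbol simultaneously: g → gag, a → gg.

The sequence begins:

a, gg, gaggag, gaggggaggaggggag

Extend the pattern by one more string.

gaggggaggaggaggaggggaggaggggaggaggaggaggggag

Applying the rule to each of the 16 symbols of gaggggaggaggggag gives the pieces gag gg gag gag gag gag gg gag gag gg gag gag gag gag gg gag, which concatenate to the answer.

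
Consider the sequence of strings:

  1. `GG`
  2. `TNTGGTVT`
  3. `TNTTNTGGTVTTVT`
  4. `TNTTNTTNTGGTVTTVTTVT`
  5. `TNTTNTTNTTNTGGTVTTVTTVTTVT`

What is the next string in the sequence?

s(k+1) = TNT·s(k)·TVT, so each term gains TNT as a prefix and TVT as a suffix.
Applying this once more to TNTTNTTNTTNTGGTVTTVTTVTTVT:

TNTTNTTNTTNTTNTGGTVTTVTTVTTVTTVT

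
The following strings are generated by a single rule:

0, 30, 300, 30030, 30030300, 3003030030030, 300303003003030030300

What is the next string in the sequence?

Each term (from the third on) is the previous term followed by the one before it: term 3 = 30·0 = 300.
So term 8 is 300303003003030030300·3003030030030.

3003030030030300303003003030030030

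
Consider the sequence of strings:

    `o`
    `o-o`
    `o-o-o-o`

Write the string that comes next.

s(k+1) = s(k)·-·s(k) — each term doubles the last with '-' between the halves.
Doubling o-o-o-o with '-' between the halves:

o-o-o-o-o-o-o-o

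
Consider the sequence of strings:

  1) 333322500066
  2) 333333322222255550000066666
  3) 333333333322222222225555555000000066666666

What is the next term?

333333333333322222222222222555555555500000000066666666666

Term n consists of 3n+1 3's, followed by 4n-2 2's, followed by 3n-2 5's, followed by 2n+1 0's, followed by 3n-1 6's (n = 1, 2, …).
For the next term, n = 4, so the run lengths are 13, 14, 10, 9, 11.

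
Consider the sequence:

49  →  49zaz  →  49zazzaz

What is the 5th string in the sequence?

Each term is the previous one with zaz appended.
From 49zazzaz, 2 further steps: 49zazzaz → 49zazzazzaz → (answer).

49zazzazzazzaz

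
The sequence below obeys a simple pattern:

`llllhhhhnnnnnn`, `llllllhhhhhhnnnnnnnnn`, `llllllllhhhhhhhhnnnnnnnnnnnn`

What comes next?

Each string has the form l^{2n} h^{2n} n^{3n}, where the shown terms are n = 2, 3, 4.
At n = 5 the blocks have lengths 10, 10, 15.

llllllllllhhhhhhhhhhnnnnnnnnnnnnnnn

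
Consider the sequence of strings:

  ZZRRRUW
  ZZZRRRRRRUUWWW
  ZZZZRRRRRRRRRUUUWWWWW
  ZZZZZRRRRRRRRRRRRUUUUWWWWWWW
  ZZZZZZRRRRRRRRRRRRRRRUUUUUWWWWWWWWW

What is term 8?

ZZZZZZZZZRRRRRRRRRRRRRRRRRRRRRRRRUUUUUUUUWWWWWWWWWWWWWWW

Term n consists of n+1 Z's, followed by 3n R's, followed by n U's, followed by 2n-1 W's (n = 1, 2, …).
Setting n = 8 gives 9, 24, 8, 15 characters in each block.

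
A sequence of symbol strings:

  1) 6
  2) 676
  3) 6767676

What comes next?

Every step duplicates the string with '7' between the halves.
One more doubling of 6767676 gives the answer.

676767676767676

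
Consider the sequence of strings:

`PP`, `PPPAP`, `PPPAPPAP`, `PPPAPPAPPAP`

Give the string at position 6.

Each term is the previous one with PAP appended.
From PPPAPPAPPAP, 2 further steps: PPPAPPAPPAP → PPPAPPAPPAPPAP → (answer).

PPPAPPAPPAPPAPPAP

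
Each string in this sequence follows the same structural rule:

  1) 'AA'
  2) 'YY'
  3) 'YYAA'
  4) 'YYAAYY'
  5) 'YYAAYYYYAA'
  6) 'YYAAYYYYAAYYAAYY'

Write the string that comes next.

YYAAYYYYAAYYAAYYYYAAYYYYAA

Each term (from the third on) is the previous term followed by the one before it: term 3 = YY·AA = YYAA.
Continuing: YYAAYYYYAAYYAAYY · YYAAYYYYAA gives term 7.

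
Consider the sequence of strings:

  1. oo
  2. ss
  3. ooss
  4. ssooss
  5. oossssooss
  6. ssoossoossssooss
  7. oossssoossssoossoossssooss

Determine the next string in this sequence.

ssoossoossssoossoossssoossssoossoossssooss

This is a Fibonacci-style word recurrence s(k) = s(k−2)·s(k−1): e.g. oo·ss = ooss.
So term 8 is ssoossoossssooss·oossssoossssoossoossssooss.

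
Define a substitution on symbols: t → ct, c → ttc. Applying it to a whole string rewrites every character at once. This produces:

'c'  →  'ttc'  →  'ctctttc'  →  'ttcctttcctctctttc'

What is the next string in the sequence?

Rewriting the 17 symbols of ttcctttcctctctttc one by one yields ct ct ttc ttc ct ct ct ttc ttc ct ttc ct ttc ct ct ct ttc; concatenated:

ctctttcttcctctctttcttcctttcctttcctctctttc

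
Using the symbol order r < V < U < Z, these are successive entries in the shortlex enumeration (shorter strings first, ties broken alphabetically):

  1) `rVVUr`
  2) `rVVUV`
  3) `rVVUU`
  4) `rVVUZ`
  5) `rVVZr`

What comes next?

The successor of rVVZr increments the rightmost position that isn't already Z and resets every position after it to r.

rVVZV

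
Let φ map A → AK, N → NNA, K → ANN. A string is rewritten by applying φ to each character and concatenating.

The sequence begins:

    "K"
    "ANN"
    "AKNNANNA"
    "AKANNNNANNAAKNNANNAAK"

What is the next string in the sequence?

AKANNAKNNANNANNANNAAKNNANNAAKAKANNNNANNAAKNNANNAAKAKANN

φ(AKANNNNANNAAKNNANNAAK) expands symbol-by-symbol to AK ANN AK NNA NNA NNA NNA AK NNA NNA AK AK ANN NNA NNA AK NNA NNA AK AK ANN; joining the 21 pieces gives the next term.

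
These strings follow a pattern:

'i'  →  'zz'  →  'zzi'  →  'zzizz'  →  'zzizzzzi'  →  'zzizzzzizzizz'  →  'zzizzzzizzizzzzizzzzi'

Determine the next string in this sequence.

Each term (from the third on) is the previous term followed by the one before it: term 3 = zz·i = zzi.
Continuing: zzizzzzizzizzzzizzzzi · zzizzzzizzizz gives term 8.

zzizzzzizzizzzzizzzzizzizzzzizzizz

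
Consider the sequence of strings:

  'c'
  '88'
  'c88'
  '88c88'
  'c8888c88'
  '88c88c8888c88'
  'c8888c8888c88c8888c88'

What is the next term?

This is a Fibonacci-style word recurrence s(k) = s(k−2)·s(k−1): e.g. c·88 = c88.
Continuing: 88c88c8888c88 · c8888c8888c88c8888c88 gives term 8.

88c88c8888c88c8888c8888c88c8888c88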